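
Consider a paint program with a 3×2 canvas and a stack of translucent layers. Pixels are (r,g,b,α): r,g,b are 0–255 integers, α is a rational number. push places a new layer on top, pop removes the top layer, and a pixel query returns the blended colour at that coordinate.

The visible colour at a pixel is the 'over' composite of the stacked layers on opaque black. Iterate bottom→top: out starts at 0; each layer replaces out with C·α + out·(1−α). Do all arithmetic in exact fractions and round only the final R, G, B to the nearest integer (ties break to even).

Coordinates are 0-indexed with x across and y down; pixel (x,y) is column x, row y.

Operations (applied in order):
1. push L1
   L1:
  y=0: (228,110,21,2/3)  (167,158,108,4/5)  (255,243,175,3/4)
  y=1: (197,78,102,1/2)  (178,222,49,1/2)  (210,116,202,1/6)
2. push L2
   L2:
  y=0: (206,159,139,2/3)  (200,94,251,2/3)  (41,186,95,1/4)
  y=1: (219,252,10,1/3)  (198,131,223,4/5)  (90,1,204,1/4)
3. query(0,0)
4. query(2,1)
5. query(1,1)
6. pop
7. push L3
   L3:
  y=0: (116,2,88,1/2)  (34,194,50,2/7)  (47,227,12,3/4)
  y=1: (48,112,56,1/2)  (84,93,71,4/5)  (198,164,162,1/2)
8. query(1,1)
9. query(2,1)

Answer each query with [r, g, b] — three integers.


(0,0) stack=L1,L2; from [0,0,0]:
+L1 (α=2/3) → [152, 220/3, 14]
+L2 (α=2/3) → [188, 1174/9, 292/3]
= [188, 130, 97]

at x=2,y=1 over L1,L2:
after L1 α=1/6: [35, 58/3, 101/3]
after L2 α=1/4: [195/4, 59/4, 305/4]
rounded: [49, 15, 76]

query (1,1) [L1,L2] — begin 0,0,0
after L1 α=1/2: [89, 111, 49/2]
after L2 α=4/5: [881/5, 127, 1833/10]
= [176, 127, 183]

at x=1,y=1 over L1,L3:
+L1 (α=1/2) → [89, 111, 49/2]
+L3 (α=4/5) → [85, 483/5, 617/10]
rounded: [85, 97, 62]

(2,1) stack=L1,L3; from [0,0,0]:
after L1 α=1/6: [35, 58/3, 101/3]
after L3 α=1/2: [233/2, 275/3, 587/6]
= [116, 92, 98]


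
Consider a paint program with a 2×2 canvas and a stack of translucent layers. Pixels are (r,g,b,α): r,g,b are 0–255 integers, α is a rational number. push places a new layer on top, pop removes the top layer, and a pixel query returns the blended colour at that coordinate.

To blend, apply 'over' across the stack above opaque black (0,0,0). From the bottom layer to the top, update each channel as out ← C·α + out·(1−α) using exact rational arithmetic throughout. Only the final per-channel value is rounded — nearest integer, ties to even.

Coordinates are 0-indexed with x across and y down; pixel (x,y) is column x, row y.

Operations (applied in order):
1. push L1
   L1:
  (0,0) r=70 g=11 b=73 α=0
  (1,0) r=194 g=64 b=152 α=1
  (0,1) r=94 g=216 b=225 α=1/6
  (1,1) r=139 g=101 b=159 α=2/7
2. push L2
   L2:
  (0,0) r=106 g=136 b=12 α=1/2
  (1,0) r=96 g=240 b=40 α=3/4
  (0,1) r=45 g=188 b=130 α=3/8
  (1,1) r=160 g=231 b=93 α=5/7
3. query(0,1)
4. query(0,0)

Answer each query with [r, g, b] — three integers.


(0,1) stack=L1,L2; from [0,0,0]:
after L1 α=1/6: [47/3, 36, 75/2]
after L2 α=3/8: [80/3, 93, 1155/16]
→ [27, 93, 72]

(0,0) stack=L1,L2; from [0,0,0]:
+L1 (α=0) → [0, 0, 0]
+L2 (α=1/2) → [53, 68, 6]
= [53, 68, 6]


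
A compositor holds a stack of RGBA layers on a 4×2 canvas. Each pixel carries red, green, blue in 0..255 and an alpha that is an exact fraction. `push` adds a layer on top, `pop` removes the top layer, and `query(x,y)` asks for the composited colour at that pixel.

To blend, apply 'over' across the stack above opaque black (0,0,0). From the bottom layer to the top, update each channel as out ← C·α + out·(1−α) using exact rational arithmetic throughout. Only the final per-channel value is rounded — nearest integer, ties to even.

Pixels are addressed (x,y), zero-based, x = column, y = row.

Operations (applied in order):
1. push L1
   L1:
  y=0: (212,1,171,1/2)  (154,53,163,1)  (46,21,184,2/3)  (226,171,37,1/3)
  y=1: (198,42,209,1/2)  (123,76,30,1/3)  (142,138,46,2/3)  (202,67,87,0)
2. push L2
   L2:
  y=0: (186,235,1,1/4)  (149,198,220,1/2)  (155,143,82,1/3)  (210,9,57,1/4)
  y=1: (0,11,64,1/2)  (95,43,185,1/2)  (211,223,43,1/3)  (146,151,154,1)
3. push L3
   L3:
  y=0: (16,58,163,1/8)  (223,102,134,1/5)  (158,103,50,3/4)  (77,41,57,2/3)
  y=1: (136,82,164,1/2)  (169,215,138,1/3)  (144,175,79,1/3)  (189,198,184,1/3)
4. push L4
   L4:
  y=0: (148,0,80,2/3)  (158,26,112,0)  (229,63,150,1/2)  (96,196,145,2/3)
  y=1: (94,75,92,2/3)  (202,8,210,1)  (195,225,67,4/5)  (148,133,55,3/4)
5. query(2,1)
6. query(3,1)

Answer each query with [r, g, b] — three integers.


at x=2,y=1 over L1,L2,L3,L4:
after L1 α=2/3: [284/3, 92, 92/3]
after L2 α=1/3: [1201/9, 407/3, 313/9]
after L3 α=1/3: [3698/27, 1339/9, 1337/27]
after L4 α=4/5: [24758/135, 9439/45, 8573/135]
= [183, 210, 64]

(3,1) stack=L1,L2,L3,L4; from [0,0,0]:
+L1 (α=0) → [0, 0, 0]
+L2 (α=1) → [146, 151, 154]
+L3 (α=1/3) → [481/3, 500/3, 164]
+L4 (α=3/4) → [1813/12, 1697/12, 329/4]
→ [151, 141, 82]


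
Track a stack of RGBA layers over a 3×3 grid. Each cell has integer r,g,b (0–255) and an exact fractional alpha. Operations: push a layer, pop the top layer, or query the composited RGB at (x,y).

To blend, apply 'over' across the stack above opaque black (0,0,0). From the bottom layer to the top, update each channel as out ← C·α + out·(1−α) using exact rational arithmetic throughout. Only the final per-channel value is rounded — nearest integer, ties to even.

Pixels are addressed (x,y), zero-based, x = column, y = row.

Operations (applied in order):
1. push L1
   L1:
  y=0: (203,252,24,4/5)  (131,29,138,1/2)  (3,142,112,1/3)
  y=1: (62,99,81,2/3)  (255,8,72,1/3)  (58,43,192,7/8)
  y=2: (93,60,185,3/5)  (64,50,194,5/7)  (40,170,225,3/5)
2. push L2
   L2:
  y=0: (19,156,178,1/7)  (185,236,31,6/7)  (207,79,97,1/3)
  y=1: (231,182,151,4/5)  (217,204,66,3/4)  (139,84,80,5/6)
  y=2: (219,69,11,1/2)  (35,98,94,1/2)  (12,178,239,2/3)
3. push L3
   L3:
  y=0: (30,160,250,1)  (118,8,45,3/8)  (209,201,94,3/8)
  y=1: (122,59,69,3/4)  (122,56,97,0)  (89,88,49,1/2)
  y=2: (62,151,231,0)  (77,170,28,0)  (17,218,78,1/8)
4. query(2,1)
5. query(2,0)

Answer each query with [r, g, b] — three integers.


at x=2,y=1 over L1,L2,L3:
after L1 α=7/8: [203/4, 301/8, 168]
after L2 α=5/6: [2983/24, 3661/48, 284/3]
after L3 α=1/2: [5119/48, 7885/96, 431/6]
→ [107, 82, 72]

at x=2,y=0 over L1,L2,L3:
after L1 α=1/3: [1, 142/3, 112/3]
after L2 α=1/3: [209/3, 521/9, 515/9]
after L3 α=3/8: [1463/12, 1004/9, 5113/72]
rounded: [122, 112, 71]


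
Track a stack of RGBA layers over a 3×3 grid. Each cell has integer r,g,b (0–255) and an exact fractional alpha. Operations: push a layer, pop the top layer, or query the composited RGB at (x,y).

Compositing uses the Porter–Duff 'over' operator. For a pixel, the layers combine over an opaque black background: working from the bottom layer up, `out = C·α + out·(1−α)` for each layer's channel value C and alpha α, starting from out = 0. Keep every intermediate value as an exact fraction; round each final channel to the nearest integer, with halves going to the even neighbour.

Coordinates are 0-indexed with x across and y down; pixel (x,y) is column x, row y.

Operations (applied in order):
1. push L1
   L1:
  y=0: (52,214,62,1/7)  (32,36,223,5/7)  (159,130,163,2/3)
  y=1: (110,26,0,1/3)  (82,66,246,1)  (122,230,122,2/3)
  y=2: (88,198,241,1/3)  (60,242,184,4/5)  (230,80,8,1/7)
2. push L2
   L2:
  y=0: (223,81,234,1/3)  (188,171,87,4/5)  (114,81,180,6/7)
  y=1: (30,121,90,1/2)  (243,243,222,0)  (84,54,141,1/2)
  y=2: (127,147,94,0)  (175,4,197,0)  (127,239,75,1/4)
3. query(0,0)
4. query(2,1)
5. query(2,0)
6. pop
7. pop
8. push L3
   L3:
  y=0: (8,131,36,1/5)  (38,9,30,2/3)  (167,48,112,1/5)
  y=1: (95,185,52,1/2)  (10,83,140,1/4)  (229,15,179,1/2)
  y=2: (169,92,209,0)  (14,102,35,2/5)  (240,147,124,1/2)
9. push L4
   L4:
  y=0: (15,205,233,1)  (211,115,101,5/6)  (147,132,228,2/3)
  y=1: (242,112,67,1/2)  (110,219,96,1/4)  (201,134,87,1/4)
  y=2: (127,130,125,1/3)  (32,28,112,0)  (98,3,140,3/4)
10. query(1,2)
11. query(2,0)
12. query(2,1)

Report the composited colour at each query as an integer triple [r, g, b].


(0,0) stack=L1,L2; from [0,0,0]:
+L1 (α=1/7) → [52/7, 214/7, 62/7]
+L2 (α=1/3) → [555/7, 995/21, 1762/21]
→ [79, 47, 84]

query (2,1) [L1,L2] — begin 0,0,0
+L1 (α=2/3) → [244/3, 460/3, 244/3]
+L2 (α=1/2) → [248/3, 311/3, 667/6]
→ [83, 104, 111]

query (2,0) [L1,L2] — begin 0,0,0
L1 α=2/3: [106, 260/3, 326/3]
L2 α=6/7: [790/7, 1718/21, 3566/21]
→ [113, 82, 170]

(1,2) stack=L3,L4; from [0,0,0]:
+L3 (α=2/5) → [28/5, 204/5, 14]
+L4 (α=0) → [28/5, 204/5, 14]
→ [6, 41, 14]

query (2,0) [L3,L4] — begin 0,0,0
after L3 α=1/5: [167/5, 48/5, 112/5]
after L4 α=2/3: [1637/15, 456/5, 2392/15]
= [109, 91, 159]

(2,1) stack=L3,L4; from [0,0,0]:
L3 α=1/2: [229/2, 15/2, 179/2]
L4 α=1/4: [1089/8, 313/8, 711/8]
rounded: [136, 39, 89]


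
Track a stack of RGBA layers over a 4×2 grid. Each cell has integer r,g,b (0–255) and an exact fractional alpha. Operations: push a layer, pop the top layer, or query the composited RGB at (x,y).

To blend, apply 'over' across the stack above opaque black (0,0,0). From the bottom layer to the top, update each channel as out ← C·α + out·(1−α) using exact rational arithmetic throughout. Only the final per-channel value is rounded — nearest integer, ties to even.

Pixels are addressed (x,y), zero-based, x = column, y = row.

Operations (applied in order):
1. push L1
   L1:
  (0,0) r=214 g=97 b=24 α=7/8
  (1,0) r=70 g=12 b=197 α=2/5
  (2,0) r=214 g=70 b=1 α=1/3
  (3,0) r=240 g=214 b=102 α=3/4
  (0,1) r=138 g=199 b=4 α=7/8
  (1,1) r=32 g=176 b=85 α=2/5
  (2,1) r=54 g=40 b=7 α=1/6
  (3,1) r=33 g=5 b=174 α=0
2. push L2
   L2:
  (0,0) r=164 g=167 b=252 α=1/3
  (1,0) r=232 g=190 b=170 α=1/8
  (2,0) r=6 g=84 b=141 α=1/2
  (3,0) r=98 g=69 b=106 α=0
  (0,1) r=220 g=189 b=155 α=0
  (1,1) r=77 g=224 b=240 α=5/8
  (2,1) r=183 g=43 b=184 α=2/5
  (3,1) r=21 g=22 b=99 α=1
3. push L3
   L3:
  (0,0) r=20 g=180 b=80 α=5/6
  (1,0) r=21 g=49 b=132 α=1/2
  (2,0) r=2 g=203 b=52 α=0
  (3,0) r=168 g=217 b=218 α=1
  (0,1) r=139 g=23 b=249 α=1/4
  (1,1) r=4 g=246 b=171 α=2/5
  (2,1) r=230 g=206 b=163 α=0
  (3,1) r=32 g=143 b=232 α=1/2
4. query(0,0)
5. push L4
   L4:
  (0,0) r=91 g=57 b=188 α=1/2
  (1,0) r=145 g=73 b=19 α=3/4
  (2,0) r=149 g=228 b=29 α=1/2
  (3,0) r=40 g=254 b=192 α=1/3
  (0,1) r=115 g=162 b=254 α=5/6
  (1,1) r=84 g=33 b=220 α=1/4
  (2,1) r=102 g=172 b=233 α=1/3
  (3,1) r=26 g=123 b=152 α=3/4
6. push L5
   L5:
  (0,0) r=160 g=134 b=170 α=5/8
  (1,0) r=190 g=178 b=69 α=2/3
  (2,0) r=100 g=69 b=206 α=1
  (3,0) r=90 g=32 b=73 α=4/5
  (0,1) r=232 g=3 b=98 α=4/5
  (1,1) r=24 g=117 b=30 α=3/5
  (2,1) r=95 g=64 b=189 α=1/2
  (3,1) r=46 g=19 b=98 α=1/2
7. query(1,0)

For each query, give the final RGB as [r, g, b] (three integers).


query (0,0) [L1,L2,L3] — begin 0,0,0
L1 α=7/8: [749/4, 679/8, 21]
L2 α=1/3: [359/2, 449/4, 98]
L3 α=5/6: [559/12, 4049/24, 83]
= [47, 169, 83]

(1,0) stack=L1,L2,L3,L4,L5; from [0,0,0]:
L1 α=2/5: [28, 24/5, 394/5]
L2 α=1/8: [107/2, 559/20, 451/5]
L3 α=1/2: [149/4, 1539/40, 1111/10]
L4 α=3/4: [1889/16, 10299/160, 1681/40]
L5 α=2/3: [7969/48, 67259/480, 7201/120]
= [166, 140, 60]


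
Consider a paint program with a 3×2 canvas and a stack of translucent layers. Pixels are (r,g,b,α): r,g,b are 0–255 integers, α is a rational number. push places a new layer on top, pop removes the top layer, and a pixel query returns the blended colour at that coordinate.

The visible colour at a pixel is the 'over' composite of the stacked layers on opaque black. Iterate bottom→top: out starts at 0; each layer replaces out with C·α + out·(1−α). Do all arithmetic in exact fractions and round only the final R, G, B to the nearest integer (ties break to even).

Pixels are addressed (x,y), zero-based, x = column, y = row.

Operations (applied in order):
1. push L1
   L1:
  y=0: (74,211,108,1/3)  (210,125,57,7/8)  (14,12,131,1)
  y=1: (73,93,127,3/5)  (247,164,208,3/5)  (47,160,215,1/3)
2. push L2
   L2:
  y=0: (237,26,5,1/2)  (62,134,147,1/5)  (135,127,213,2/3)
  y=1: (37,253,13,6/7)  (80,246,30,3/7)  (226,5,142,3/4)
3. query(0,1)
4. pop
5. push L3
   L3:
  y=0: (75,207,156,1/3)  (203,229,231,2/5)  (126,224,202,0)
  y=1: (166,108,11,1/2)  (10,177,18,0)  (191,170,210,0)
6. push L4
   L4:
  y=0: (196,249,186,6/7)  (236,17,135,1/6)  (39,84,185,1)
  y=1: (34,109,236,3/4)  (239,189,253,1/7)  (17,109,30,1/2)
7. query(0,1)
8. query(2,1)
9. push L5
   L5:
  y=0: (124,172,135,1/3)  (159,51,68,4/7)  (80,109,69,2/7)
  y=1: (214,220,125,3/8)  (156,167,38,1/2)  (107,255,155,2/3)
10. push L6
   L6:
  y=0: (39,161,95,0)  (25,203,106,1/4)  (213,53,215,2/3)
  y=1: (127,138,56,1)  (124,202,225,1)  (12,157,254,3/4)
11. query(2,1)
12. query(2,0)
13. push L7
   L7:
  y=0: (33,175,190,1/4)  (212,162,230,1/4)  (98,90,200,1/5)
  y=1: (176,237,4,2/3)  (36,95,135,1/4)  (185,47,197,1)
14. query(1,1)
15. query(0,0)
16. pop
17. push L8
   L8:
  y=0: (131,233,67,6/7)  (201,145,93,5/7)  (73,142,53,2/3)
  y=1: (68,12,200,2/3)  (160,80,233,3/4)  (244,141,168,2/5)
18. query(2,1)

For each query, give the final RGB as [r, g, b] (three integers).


query (0,1) [L1,L2] — begin 0,0,0
+L1 (α=3/5) → [219/5, 279/5, 381/5]
+L2 (α=6/7) → [1329/35, 7869/35, 771/35]
→ [38, 225, 22]

at x=0,y=1 over L1,L3,L4:
+L1 (α=3/5) → [219/5, 279/5, 381/5]
+L3 (α=1/2) → [1049/10, 819/10, 218/5]
+L4 (α=3/4) → [2069/40, 4089/40, 1879/10]
rounded: [52, 102, 188]

query (2,1) [L1,L3,L4] — begin 0,0,0
L1 α=1/3: [47/3, 160/3, 215/3]
L3 α=0: [47/3, 160/3, 215/3]
L4 α=1/2: [49/3, 487/6, 305/6]
→ [16, 81, 51]

at x=2,y=1 over L1,L3,L4,L5,L6:
after L1 α=1/3: [47/3, 160/3, 215/3]
after L3 α=0: [47/3, 160/3, 215/3]
after L4 α=1/2: [49/3, 487/6, 305/6]
after L5 α=2/3: [691/9, 3547/18, 2165/18]
after L6 α=3/4: [1015/36, 12025/72, 15881/72]
→ [28, 167, 221]

(2,0) stack=L1,L3,L4,L5,L6; from [0,0,0]:
after L1 α=1: [14, 12, 131]
after L3 α=0: [14, 12, 131]
after L4 α=1: [39, 84, 185]
after L5 α=2/7: [355/7, 638/7, 1063/7]
after L6 α=2/3: [3337/21, 460/7, 4073/21]
→ [159, 66, 194]

at x=1,y=1 over L1,L3,L4,L5,L6,L7:
L1 α=3/5: [741/5, 492/5, 624/5]
L3 α=0: [741/5, 492/5, 624/5]
L4 α=1/7: [5641/35, 3897/35, 5009/35]
L5 α=1/2: [11101/70, 4871/35, 6339/70]
L6 α=1: [124, 202, 225]
L7 α=1/4: [102, 701/4, 405/2]
→ [102, 175, 202]

at x=0,y=0 over L1,L3,L4,L5,L6,L7:
L1 α=1/3: [74/3, 211/3, 36]
L3 α=1/3: [373/9, 1043/9, 76]
L4 α=6/7: [10957/63, 14489/63, 1192/7]
L5 α=1/3: [29726/189, 39814/189, 3329/21]
L6 α=0: [29726/189, 39814/189, 3329/21]
L7 α=1/4: [31805/252, 50839/252, 4659/28]
rounded: [126, 202, 166]

at x=2,y=1 over L1,L3,L4,L5,L6,L8:
after L1 α=1/3: [47/3, 160/3, 215/3]
after L3 α=0: [47/3, 160/3, 215/3]
after L4 α=1/2: [49/3, 487/6, 305/6]
after L5 α=2/3: [691/9, 3547/18, 2165/18]
after L6 α=3/4: [1015/36, 12025/72, 15881/72]
after L8 α=2/5: [6871/60, 18793/120, 4789/24]
rounded: [115, 157, 200]


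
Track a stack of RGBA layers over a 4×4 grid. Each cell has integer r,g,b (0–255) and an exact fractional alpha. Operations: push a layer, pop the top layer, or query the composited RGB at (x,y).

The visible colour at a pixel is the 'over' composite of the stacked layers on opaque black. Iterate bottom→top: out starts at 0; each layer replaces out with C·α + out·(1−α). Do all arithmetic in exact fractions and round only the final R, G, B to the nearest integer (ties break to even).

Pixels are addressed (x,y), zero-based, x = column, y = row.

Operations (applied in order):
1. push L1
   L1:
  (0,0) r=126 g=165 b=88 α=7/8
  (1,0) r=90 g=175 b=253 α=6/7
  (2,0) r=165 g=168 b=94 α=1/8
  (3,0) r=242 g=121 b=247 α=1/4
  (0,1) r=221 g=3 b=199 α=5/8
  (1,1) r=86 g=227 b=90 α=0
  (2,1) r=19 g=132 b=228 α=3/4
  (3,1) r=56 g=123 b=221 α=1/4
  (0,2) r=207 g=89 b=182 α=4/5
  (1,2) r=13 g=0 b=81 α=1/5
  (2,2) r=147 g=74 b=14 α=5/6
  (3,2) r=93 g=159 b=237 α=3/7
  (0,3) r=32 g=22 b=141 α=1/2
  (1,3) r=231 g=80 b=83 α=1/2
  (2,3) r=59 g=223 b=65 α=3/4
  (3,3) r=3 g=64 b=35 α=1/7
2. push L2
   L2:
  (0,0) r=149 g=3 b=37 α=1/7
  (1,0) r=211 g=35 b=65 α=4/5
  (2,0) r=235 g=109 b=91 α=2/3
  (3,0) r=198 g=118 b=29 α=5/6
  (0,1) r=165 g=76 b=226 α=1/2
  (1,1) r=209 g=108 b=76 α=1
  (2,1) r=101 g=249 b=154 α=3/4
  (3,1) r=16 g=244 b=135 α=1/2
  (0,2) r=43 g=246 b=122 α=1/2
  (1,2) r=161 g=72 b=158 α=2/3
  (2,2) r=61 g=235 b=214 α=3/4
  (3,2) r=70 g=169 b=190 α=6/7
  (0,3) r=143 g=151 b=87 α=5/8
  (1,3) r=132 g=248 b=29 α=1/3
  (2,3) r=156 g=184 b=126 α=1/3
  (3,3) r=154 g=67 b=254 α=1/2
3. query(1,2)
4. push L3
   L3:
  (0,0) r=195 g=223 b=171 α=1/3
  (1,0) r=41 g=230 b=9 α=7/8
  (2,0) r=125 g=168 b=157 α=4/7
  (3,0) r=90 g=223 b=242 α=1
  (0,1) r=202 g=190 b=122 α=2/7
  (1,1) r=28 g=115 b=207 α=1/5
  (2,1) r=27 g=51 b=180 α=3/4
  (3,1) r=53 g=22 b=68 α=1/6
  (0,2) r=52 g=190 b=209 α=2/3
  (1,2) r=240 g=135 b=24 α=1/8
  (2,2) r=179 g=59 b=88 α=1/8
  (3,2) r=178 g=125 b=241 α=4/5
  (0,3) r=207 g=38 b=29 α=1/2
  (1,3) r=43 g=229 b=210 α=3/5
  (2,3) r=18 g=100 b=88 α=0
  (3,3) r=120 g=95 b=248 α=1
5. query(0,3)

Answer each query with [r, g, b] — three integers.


at x=1,y=2 over L1,L2:
after L1 α=1/5: [13/5, 0, 81/5]
after L2 α=2/3: [541/5, 48, 1661/15]
rounded: [108, 48, 111]

query (0,3) [L1,L2,L3] — begin 0,0,0
+L1 (α=1/2) → [16, 11, 141/2]
+L2 (α=5/8) → [763/8, 197/2, 1293/16]
+L3 (α=1/2) → [2419/16, 273/4, 1757/32]
rounded: [151, 68, 55]


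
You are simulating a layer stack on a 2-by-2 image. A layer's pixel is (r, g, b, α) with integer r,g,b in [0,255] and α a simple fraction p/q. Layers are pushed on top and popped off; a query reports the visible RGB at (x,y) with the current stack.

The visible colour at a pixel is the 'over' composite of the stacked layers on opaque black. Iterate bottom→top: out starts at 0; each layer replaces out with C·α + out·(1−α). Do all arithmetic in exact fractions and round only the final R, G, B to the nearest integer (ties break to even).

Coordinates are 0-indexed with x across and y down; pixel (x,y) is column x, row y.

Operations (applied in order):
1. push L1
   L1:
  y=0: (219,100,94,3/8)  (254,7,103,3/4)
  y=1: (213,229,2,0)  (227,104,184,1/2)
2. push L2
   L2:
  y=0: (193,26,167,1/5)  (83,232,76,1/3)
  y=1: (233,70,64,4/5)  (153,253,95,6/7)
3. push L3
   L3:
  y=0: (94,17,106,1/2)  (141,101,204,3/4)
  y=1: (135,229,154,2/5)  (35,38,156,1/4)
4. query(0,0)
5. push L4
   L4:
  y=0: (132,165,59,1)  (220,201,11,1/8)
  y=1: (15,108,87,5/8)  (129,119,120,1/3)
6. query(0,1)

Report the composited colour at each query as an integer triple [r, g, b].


at x=0,y=0 over L1,L2,L3:
L1 α=3/8: [657/8, 75/2, 141/4]
L2 α=1/5: [1043/10, 176/5, 308/5]
L3 α=1/2: [1983/20, 261/10, 419/5]
= [99, 26, 84]

(0,1) stack=L1,L2,L3,L4; from [0,0,0]:
after L1 α=0: [0, 0, 0]
after L2 α=4/5: [932/5, 56, 256/5]
after L3 α=2/5: [4146/25, 626/5, 2308/25]
after L4 α=5/8: [14313/200, 2289/20, 17799/200]
rounded: [72, 114, 89]


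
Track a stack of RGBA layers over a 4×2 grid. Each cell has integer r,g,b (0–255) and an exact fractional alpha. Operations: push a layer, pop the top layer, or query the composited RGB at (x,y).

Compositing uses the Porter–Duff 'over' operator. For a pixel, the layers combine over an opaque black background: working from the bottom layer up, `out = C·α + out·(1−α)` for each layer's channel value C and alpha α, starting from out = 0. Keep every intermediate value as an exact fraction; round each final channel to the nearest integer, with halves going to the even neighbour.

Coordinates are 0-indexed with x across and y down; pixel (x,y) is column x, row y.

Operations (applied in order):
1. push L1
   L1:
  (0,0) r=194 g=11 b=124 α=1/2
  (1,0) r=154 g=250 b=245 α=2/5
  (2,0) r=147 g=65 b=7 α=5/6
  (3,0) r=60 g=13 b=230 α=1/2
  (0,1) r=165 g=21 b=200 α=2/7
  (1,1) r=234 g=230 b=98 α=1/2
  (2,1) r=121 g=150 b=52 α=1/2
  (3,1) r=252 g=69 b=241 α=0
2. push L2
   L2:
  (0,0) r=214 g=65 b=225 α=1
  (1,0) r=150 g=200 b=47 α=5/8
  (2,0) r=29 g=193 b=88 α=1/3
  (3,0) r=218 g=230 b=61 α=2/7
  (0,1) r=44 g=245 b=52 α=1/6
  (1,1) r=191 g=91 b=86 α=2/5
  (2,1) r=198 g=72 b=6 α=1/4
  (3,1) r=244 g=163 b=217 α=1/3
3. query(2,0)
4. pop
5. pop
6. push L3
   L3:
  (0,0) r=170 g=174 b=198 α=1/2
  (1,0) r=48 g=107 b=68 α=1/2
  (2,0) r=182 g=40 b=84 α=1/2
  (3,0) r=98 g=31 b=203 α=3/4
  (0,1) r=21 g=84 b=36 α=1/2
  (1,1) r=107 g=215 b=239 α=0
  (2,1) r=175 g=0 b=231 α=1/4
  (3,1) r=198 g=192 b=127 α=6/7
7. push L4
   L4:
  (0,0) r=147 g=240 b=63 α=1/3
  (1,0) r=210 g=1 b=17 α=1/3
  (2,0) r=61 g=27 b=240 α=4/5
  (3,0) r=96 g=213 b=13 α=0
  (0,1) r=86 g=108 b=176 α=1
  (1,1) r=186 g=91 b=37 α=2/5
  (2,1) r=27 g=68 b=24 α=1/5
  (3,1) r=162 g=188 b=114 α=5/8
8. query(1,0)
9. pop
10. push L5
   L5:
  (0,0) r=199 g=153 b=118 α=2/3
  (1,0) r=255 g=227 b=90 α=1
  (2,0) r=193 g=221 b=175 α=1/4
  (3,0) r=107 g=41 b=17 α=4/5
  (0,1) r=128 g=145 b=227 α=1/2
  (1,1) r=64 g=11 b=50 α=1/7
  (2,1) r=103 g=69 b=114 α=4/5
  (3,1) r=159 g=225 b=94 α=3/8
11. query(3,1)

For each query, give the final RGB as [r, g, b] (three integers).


query (2,0) [L1,L2] — begin 0,0,0
L1 α=5/6: [245/2, 325/6, 35/6]
L2 α=1/3: [274/3, 904/9, 299/9]
rounded: [91, 100, 33]

(1,0) stack=L3,L4; from [0,0,0]:
+L3 (α=1/2) → [24, 107/2, 34]
+L4 (α=1/3) → [86, 36, 85/3]
→ [86, 36, 28]

query (3,1) [L3,L5] — begin 0,0,0
+L3 (α=6/7) → [1188/7, 1152/7, 762/7]
+L5 (α=3/8) → [9279/56, 10485/56, 723/7]
rounded: [166, 187, 103]


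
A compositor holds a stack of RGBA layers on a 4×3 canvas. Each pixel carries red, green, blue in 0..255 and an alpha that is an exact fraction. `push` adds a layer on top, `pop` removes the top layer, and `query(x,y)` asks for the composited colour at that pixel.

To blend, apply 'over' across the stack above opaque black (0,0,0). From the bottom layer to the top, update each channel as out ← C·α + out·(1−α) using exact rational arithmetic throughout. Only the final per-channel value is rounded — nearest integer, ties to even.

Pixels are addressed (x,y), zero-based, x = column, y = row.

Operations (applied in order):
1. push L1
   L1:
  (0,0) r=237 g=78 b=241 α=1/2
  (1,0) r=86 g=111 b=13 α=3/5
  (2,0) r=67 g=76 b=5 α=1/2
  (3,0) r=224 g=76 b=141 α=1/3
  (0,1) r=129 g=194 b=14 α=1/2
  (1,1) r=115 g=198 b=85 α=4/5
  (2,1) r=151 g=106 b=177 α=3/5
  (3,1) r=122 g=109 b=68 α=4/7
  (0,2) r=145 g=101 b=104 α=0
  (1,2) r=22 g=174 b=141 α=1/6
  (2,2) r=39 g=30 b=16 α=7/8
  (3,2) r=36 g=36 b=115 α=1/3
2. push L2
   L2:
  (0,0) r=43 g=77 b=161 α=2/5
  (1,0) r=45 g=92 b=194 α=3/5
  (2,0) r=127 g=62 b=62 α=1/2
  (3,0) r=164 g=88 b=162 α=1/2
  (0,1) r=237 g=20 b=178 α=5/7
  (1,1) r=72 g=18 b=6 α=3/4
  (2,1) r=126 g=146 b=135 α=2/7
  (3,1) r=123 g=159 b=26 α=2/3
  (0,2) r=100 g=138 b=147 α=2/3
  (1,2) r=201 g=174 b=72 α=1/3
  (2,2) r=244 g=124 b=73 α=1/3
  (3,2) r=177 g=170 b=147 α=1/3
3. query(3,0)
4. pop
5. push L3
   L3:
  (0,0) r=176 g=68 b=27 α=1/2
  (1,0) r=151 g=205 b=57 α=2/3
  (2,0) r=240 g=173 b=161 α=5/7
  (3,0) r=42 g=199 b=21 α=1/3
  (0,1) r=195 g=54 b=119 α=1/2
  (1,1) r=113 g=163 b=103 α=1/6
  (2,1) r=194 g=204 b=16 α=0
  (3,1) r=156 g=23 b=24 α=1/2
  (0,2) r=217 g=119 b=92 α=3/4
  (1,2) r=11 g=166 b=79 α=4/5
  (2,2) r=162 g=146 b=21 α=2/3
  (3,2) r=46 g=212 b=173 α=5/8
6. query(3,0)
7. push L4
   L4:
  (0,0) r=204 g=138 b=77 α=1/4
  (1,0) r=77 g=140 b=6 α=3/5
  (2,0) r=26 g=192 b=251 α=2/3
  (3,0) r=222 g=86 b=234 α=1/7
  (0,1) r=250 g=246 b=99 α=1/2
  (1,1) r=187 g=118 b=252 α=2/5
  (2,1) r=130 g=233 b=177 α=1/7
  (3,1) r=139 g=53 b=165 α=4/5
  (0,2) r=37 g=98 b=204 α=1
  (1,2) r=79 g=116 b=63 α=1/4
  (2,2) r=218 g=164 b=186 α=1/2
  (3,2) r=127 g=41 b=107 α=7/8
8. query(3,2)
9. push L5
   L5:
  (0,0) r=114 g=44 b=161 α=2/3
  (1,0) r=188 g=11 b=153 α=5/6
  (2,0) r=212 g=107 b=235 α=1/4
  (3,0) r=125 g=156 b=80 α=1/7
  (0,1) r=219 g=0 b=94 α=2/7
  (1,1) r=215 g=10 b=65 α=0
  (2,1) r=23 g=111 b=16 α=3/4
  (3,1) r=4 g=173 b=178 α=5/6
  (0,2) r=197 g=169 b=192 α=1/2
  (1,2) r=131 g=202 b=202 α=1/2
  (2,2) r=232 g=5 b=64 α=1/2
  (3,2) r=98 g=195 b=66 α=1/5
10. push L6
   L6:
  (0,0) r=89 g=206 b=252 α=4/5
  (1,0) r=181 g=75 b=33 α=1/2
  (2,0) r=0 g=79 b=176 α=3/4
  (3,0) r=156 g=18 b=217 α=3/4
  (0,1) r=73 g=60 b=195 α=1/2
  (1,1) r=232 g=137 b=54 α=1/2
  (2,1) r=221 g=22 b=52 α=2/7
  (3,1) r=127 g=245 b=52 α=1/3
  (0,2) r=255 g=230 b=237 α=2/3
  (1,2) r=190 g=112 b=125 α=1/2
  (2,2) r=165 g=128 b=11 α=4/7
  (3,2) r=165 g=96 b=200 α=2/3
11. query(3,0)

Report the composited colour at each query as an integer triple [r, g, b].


query (3,0) [L1,L2] — begin 0,0,0
after L1 α=1/3: [224/3, 76/3, 47]
after L2 α=1/2: [358/3, 170/3, 209/2]
= [119, 57, 104]

at x=3,y=0 over L1,L3:
+L1 (α=1/3) → [224/3, 76/3, 47]
+L3 (α=1/3) → [574/9, 749/9, 115/3]
rounded: [64, 83, 38]

query (3,2) [L1,L3,L4] — begin 0,0,0
+L1 (α=1/3) → [12, 12, 115/3]
+L3 (α=5/8) → [133/4, 137, 245/2]
+L4 (α=7/8) → [3689/32, 53, 1743/16]
= [115, 53, 109]

query (3,0) [L1,L3,L4,L5,L6] — begin 0,0,0
after L1 α=1/3: [224/3, 76/3, 47]
after L3 α=1/3: [574/9, 749/9, 115/3]
after L4 α=1/7: [1814/21, 1756/21, 464/7]
after L5 α=1/7: [4503/49, 4604/49, 3344/49]
after L6 α=3/4: [27435/196, 3625/98, 35243/196]
→ [140, 37, 180]


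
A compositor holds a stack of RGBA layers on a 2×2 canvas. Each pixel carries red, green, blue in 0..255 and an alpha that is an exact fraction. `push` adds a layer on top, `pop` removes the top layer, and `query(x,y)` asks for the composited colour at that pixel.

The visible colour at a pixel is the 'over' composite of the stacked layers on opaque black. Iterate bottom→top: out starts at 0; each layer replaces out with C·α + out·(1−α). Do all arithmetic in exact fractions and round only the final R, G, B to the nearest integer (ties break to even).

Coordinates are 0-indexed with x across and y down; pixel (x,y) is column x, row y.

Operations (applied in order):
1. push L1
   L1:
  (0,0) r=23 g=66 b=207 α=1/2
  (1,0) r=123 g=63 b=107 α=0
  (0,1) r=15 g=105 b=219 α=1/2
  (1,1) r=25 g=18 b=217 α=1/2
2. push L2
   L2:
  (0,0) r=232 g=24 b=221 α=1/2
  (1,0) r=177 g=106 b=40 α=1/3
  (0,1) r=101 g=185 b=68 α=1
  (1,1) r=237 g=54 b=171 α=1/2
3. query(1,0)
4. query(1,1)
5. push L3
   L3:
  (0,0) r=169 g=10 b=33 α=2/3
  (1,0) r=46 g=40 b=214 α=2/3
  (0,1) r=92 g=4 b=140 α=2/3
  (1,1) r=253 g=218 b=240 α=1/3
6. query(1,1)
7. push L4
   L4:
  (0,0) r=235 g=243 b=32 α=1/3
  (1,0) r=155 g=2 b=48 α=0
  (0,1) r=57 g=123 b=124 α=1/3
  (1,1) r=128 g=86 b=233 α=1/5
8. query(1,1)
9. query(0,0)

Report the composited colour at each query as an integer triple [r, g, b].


at x=1,y=0 over L1,L2:
+L1 (α=0) → [0, 0, 0]
+L2 (α=1/3) → [59, 106/3, 40/3]
= [59, 35, 13]

(1,1) stack=L1,L2; from [0,0,0]:
L1 α=1/2: [25/2, 9, 217/2]
L2 α=1/2: [499/4, 63/2, 559/4]
→ [125, 32, 140]

at x=1,y=1 over L1,L2,L3:
+L1 (α=1/2) → [25/2, 9, 217/2]
+L2 (α=1/2) → [499/4, 63/2, 559/4]
+L3 (α=1/3) → [335/2, 281/3, 1039/6]
→ [168, 94, 173]

at x=1,y=1 over L1,L2,L3,L4:
after L1 α=1/2: [25/2, 9, 217/2]
after L2 α=1/2: [499/4, 63/2, 559/4]
after L3 α=1/3: [335/2, 281/3, 1039/6]
after L4 α=1/5: [798/5, 1382/15, 2777/15]
= [160, 92, 185]

(0,0) stack=L1,L2,L3,L4; from [0,0,0]:
+L1 (α=1/2) → [23/2, 33, 207/2]
+L2 (α=1/2) → [487/4, 57/2, 649/4]
+L3 (α=2/3) → [613/4, 97/6, 913/12]
+L4 (α=1/3) → [361/2, 826/9, 1105/18]
rounded: [180, 92, 61]


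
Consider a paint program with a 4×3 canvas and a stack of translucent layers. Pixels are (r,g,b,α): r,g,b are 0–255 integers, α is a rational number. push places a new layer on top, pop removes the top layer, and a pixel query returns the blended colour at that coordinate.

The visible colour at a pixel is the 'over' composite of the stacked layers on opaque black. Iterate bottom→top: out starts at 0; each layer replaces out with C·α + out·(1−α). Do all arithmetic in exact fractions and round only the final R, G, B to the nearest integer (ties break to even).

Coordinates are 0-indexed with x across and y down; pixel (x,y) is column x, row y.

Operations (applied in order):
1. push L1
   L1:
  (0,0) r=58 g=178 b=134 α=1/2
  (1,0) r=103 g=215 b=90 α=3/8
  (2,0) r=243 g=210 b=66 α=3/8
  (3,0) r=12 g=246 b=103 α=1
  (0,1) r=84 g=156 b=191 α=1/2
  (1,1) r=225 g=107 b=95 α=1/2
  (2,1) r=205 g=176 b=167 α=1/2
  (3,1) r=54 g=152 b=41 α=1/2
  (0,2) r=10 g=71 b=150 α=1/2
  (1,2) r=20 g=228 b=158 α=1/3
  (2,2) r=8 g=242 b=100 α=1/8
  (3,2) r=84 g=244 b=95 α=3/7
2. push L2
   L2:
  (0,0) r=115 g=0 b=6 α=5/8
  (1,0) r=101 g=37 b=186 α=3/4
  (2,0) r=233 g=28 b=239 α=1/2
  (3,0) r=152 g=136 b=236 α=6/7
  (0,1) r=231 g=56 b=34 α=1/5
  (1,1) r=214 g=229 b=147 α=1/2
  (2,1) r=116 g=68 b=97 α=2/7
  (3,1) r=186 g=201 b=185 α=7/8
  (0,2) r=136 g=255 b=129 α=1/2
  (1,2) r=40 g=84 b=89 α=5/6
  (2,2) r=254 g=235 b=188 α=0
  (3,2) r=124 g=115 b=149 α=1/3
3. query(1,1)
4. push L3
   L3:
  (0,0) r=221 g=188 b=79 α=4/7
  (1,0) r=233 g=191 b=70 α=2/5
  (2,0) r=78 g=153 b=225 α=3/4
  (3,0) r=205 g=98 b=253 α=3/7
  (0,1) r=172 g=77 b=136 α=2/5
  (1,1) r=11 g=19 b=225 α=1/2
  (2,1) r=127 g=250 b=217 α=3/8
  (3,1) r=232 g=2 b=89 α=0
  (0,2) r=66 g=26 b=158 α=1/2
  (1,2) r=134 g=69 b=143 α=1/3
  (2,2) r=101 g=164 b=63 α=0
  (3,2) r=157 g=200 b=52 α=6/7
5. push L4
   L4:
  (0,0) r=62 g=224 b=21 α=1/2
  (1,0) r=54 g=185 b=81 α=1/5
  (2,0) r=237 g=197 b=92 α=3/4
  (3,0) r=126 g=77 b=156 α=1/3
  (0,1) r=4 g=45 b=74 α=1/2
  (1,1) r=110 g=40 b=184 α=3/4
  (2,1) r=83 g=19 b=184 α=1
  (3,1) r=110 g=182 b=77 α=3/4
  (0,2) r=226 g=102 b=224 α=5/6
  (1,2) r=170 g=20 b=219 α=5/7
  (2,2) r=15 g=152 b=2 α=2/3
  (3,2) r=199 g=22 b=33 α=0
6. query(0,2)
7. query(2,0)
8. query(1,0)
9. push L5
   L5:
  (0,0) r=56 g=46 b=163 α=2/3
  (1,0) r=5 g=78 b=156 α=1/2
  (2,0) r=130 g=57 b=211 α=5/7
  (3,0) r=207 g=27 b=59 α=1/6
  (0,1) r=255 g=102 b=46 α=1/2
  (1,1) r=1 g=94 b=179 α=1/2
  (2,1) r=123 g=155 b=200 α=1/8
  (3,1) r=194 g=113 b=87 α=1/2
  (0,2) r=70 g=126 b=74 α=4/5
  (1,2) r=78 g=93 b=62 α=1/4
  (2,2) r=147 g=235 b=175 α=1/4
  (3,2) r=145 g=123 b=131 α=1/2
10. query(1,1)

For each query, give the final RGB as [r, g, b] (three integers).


(1,1) stack=L1,L2; from [0,0,0]:
+L1 (α=1/2) → [225/2, 107/2, 95/2]
+L2 (α=1/2) → [653/4, 565/4, 389/4]
rounded: [163, 141, 97]

query (0,2) [L1,L2,L3,L4] — begin 0,0,0
L1 α=1/2: [5, 71/2, 75]
L2 α=1/2: [141/2, 581/4, 102]
L3 α=1/2: [273/4, 685/8, 130]
L4 α=5/6: [4793/24, 4765/48, 625/3]
rounded: [200, 99, 208]

query (2,0) [L1,L2,L3,L4] — begin 0,0,0
L1 α=3/8: [729/8, 315/4, 99/4]
L2 α=1/2: [2593/16, 427/8, 1055/8]
L3 α=3/4: [6337/64, 4099/32, 6455/32]
L4 α=3/4: [51841/256, 23011/128, 15287/128]
rounded: [203, 180, 119]

at x=1,y=0 over L1,L2,L3,L4:
after L1 α=3/8: [309/8, 645/8, 135/4]
after L2 α=3/4: [2733/32, 1533/32, 2367/16]
after L3 α=2/5: [23111/160, 16823/160, 9341/80]
after L4 α=1/5: [25271/200, 24223/200, 10961/100]
rounded: [126, 121, 110]

(1,1) stack=L1,L2,L3,L4,L5; from [0,0,0]:
L1 α=1/2: [225/2, 107/2, 95/2]
L2 α=1/2: [653/4, 565/4, 389/4]
L3 α=1/2: [697/8, 641/8, 1289/8]
L4 α=3/4: [3337/32, 1601/32, 5705/32]
L5 α=1/2: [3369/64, 4609/64, 11433/64]
= [53, 72, 179]


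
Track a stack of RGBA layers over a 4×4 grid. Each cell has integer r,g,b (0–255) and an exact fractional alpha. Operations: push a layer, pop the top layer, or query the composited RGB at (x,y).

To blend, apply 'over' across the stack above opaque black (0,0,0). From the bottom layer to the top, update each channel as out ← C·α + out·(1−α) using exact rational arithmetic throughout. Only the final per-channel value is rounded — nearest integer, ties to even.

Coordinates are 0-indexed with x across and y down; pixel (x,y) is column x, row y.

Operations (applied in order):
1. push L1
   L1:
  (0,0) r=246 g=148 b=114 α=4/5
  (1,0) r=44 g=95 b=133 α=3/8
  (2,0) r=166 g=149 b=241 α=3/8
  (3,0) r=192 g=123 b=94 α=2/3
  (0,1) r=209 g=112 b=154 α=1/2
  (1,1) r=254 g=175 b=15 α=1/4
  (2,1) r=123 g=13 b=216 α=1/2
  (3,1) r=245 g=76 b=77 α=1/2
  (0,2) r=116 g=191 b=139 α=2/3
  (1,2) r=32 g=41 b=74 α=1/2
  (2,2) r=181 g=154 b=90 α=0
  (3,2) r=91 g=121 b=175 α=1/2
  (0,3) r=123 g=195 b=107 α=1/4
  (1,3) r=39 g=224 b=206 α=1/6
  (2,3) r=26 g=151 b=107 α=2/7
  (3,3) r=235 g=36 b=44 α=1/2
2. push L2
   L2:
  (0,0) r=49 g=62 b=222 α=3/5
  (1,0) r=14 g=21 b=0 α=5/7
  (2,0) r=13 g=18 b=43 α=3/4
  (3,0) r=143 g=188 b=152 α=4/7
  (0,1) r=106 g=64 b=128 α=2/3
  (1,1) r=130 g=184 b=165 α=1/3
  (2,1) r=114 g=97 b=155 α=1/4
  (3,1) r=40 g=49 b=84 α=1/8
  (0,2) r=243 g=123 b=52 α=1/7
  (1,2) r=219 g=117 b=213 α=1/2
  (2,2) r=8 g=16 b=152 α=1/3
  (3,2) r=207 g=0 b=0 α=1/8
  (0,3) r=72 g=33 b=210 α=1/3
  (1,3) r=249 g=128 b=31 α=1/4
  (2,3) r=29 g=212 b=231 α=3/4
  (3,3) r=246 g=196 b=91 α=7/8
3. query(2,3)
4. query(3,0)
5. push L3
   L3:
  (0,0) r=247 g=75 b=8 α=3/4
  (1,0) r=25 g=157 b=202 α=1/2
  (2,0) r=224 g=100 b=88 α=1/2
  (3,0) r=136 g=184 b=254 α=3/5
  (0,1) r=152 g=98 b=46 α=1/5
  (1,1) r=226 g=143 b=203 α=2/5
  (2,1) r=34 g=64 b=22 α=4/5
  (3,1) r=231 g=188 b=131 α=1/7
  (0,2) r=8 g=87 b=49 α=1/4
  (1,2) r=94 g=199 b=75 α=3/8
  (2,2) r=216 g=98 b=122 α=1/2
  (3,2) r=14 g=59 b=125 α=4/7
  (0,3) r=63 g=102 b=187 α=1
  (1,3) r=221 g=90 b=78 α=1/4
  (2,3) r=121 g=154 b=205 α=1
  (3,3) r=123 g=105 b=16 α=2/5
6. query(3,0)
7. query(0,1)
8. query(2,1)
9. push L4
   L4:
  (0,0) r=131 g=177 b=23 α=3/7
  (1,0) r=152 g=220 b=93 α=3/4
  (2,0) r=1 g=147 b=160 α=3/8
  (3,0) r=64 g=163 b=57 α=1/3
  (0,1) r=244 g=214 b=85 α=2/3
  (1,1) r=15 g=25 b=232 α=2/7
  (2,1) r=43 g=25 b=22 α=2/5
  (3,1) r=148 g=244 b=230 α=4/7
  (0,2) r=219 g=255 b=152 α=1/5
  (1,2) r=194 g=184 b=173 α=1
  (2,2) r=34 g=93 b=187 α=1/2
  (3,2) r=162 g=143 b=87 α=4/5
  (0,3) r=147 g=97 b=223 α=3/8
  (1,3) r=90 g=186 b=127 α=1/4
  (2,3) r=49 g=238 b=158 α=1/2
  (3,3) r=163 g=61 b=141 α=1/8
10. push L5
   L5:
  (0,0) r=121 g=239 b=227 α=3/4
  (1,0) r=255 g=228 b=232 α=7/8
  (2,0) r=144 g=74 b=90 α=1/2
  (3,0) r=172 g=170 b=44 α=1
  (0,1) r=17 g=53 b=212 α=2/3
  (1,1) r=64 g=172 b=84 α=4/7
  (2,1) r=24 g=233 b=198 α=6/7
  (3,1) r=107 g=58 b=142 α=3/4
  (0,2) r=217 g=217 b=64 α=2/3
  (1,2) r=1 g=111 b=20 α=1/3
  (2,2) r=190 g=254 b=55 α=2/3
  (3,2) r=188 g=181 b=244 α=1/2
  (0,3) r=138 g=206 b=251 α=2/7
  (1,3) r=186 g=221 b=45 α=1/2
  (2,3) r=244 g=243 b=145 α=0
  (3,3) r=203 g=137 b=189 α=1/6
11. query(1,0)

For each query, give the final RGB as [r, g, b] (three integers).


query (2,3) [L1,L2] — begin 0,0,0
+L1 (α=2/7) → [52/7, 302/7, 214/7]
+L2 (α=3/4) → [661/28, 2377/14, 5065/28]
rounded: [24, 170, 181]

(3,0) stack=L1,L2; from [0,0,0]:
+L1 (α=2/3) → [128, 82, 188/3]
+L2 (α=4/7) → [956/7, 998/7, 796/7]
rounded: [137, 143, 114]

(3,0) stack=L1,L2,L3; from [0,0,0]:
after L1 α=2/3: [128, 82, 188/3]
after L2 α=4/7: [956/7, 998/7, 796/7]
after L3 α=3/5: [4768/35, 1172/7, 6926/35]
→ [136, 167, 198]

query (0,1) [L1,L2,L3] — begin 0,0,0
L1 α=1/2: [209/2, 56, 77]
L2 α=2/3: [211/2, 184/3, 111]
L3 α=1/5: [574/5, 206/3, 98]
= [115, 69, 98]

(2,1) stack=L1,L2,L3; from [0,0,0]:
L1 α=1/2: [123/2, 13/2, 108]
L2 α=1/4: [597/8, 233/8, 479/4]
L3 α=4/5: [337/8, 2281/40, 831/20]
→ [42, 57, 42]

query (1,0) [L1,L2,L3,L4,L5] — begin 0,0,0
+L1 (α=3/8) → [33/2, 285/8, 399/8]
+L2 (α=5/7) → [103/7, 705/28, 57/4]
+L3 (α=1/2) → [139/7, 5101/56, 865/8]
+L4 (α=3/4) → [3331/28, 42061/224, 3097/32]
+L5 (α=7/8) → [53311/224, 399565/1792, 55065/256]
→ [238, 223, 215]


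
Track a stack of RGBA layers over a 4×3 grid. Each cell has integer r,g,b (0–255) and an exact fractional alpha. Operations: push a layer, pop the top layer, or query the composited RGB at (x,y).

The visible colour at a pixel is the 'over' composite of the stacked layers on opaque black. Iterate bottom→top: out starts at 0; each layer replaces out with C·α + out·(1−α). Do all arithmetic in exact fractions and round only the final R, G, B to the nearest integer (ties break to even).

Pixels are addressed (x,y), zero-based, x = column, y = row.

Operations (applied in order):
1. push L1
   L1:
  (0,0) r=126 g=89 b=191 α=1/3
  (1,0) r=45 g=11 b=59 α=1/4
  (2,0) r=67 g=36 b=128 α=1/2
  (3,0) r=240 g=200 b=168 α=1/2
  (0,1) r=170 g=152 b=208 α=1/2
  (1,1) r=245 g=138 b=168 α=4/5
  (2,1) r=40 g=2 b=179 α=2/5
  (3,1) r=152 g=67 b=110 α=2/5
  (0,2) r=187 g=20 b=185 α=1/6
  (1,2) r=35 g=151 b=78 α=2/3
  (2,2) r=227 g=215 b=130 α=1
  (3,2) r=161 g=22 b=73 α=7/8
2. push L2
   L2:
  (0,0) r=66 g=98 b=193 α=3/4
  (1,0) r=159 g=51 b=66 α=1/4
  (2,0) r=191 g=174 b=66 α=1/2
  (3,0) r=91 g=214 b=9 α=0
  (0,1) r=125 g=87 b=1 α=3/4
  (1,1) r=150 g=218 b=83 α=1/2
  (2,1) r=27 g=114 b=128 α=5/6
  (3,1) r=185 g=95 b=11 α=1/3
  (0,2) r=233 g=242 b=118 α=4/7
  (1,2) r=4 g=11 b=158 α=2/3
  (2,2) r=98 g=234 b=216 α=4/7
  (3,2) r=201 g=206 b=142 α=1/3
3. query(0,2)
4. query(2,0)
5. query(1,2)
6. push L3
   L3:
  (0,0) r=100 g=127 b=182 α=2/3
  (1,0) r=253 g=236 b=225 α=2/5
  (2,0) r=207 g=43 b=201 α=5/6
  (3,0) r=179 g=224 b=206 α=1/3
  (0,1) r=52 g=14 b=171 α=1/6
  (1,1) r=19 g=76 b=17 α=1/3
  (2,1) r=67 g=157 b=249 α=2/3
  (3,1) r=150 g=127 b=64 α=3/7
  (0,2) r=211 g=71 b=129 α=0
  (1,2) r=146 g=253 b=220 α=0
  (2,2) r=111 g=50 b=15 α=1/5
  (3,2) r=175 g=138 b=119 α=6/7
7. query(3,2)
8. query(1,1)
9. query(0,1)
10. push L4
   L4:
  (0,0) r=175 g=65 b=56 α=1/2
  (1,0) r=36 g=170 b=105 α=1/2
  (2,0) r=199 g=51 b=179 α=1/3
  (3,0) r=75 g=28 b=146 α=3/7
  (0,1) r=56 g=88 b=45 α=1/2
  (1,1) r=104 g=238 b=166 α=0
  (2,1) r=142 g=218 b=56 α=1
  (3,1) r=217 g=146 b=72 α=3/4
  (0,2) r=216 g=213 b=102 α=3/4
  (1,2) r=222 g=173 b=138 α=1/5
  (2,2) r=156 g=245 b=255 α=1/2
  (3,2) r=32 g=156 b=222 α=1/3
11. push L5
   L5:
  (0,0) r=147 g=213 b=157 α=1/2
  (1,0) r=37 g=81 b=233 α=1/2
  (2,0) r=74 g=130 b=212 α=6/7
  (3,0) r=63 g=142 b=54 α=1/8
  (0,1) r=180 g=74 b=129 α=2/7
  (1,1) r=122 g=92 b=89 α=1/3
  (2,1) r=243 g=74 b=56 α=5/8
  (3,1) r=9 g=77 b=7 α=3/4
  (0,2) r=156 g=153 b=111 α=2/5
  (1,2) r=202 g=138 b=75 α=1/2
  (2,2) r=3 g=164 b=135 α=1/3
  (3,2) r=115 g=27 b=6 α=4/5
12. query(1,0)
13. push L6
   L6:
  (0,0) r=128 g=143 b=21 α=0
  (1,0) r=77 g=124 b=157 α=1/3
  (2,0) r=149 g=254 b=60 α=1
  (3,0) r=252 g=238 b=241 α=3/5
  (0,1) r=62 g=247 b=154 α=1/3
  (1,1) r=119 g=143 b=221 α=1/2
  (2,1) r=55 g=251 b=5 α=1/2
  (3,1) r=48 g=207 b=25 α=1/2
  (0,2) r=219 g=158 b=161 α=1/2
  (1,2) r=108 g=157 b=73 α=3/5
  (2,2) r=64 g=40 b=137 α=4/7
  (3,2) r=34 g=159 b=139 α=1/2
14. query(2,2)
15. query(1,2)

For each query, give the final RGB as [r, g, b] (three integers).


(0,2) stack=L1,L2; from [0,0,0]:
L1 α=1/6: [187/6, 10/3, 185/6]
L2 α=4/7: [293/2, 978/7, 1129/14]
→ [146, 140, 81]

(2,0) stack=L1,L2; from [0,0,0]:
after L1 α=1/2: [67/2, 18, 64]
after L2 α=1/2: [449/4, 96, 65]
→ [112, 96, 65]

at x=1,y=2 over L1,L2:
L1 α=2/3: [70/3, 302/3, 52]
L2 α=2/3: [94/9, 368/9, 368/3]
rounded: [10, 41, 123]

at x=3,y=2 over L1,L2,L3:
after L1 α=7/8: [1127/8, 77/4, 511/8]
after L2 α=1/3: [1931/12, 163/2, 1079/12]
after L3 α=6/7: [14531/84, 1819/14, 9647/84]
= [173, 130, 115]

query (1,1) [L1,L2,L3] — begin 0,0,0
L1 α=4/5: [196, 552/5, 672/5]
L2 α=1/2: [173, 821/5, 1087/10]
L3 α=1/3: [365/3, 674/5, 1172/15]
rounded: [122, 135, 78]

query (0,1) [L1,L2,L3] — begin 0,0,0
+L1 (α=1/2) → [85, 76, 104]
+L2 (α=3/4) → [115, 337/4, 107/4]
+L3 (α=1/6) → [209/2, 1741/24, 1219/24]
rounded: [104, 73, 51]

at x=1,y=0 over L1,L2,L3,L4,L5:
after L1 α=1/4: [45/4, 11/4, 59/4]
after L2 α=1/4: [771/16, 237/16, 441/16]
after L3 α=2/5: [10409/80, 8263/80, 8523/80]
after L4 α=1/2: [13289/160, 21863/160, 16923/160]
after L5 α=1/2: [19209/320, 34823/320, 54203/320]
= [60, 109, 169]

(2,2) stack=L1,L2,L3,L4,L5,L6; from [0,0,0]:
after L1 α=1: [227, 215, 130]
after L2 α=4/7: [1073/7, 1581/7, 1254/7]
after L3 α=1/5: [5069/35, 6674/35, 5121/35]
after L4 α=1/2: [10529/70, 15249/70, 7023/35]
after L5 α=1/3: [10634/105, 20989/105, 6257/35]
after L6 α=4/7: [19594/245, 26589/245, 37951/245]
→ [80, 109, 155]

at x=1,y=2 over L1,L2,L3,L4,L5,L6:
L1 α=2/3: [70/3, 302/3, 52]
L2 α=2/3: [94/9, 368/9, 368/3]
L3 α=0: [94/9, 368/9, 368/3]
L4 α=1/5: [2374/45, 3029/45, 1886/15]
L5 α=1/2: [5732/45, 9239/90, 3011/30]
L6 α=3/5: [26044/225, 30434/225, 6296/75]
→ [116, 135, 84]
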